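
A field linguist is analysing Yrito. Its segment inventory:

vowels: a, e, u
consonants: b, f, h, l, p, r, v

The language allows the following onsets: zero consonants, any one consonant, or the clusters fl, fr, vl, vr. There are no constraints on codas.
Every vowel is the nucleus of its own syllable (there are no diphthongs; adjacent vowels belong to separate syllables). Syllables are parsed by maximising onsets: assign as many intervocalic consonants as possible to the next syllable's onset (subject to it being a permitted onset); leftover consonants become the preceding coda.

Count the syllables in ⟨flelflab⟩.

2

Nuclei (vowels): e, a → 2 syllables.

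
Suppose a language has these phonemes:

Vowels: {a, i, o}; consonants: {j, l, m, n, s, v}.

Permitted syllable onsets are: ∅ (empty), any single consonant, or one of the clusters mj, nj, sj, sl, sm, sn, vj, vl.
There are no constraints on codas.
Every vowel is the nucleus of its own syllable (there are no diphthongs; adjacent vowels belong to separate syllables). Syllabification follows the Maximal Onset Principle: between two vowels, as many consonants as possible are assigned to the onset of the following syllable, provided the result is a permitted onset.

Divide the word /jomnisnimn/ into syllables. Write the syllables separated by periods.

jom.ni.snimn

Vowels present: o, i, i; each is a nucleus, giving 3 syllables.
V1 /o/ – V2 /i/: cluster /mn/ — the longest permitted-onset suffix is /n/; onset = /n/, preceding coda = /m/.
V2 /i/ – V3 /i/: cluster /sn/ — /sn/ is itself a permitted onset, so the whole cluster goes right; preceding coda = ∅.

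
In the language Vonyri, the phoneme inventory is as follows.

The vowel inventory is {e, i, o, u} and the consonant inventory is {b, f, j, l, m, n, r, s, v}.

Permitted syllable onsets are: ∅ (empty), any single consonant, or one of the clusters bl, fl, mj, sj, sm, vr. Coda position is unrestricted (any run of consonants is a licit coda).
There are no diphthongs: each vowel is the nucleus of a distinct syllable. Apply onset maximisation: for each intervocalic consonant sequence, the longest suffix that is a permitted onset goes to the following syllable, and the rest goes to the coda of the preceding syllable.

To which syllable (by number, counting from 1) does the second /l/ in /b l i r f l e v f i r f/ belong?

The vowels are i, e, i — 3 nuclei, so 3 syllables.
σ1/σ2 boundary: /rfl/ splits as /r/ + /fl/ (/fl/ is the longest suffix that is a licit onset).
σ2/σ3 boundary: /vf/ — longest licit onset from the right is /f/, leaving /v/ as coda.
Syllabification: blir.flev.firf.
The second /l/ is in the onset of syllable 2 (/flev/).

2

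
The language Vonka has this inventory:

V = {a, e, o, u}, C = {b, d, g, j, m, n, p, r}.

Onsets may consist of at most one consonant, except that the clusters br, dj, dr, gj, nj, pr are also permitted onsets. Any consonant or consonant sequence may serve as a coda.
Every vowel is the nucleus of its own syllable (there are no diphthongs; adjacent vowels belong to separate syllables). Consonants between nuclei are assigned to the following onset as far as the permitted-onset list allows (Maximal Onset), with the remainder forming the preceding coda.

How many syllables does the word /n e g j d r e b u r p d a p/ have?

Vowels present: e, e, u, a; each is a nucleus, giving 4 syllables.

4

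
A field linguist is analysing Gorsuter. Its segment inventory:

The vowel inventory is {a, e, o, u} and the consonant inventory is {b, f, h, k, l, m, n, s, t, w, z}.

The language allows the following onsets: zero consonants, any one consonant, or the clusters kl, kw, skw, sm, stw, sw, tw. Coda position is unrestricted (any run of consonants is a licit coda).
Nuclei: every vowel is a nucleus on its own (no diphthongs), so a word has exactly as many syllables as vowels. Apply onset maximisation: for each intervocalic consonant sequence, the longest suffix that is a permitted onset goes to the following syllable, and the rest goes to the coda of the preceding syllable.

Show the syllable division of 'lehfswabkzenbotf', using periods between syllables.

lehf.swabk.zen.botf

Vowels present: e, a, e, o; each is a nucleus, giving 4 syllables.
V1 /e/ – V2 /a/: /hfsw/ splits as /hf/ + /sw/ (/sw/ is the longest suffix that is a licit onset).
V2 /a/ – V3 /e/: /bkz/; trying suffixes from longest down, /z/ is the first permitted one, so coda /bk/ | onset /z/.
V3 /e/ – V4 /o/: /nb/ — longest licit onset from the right is /b/, leaving /n/ as coda.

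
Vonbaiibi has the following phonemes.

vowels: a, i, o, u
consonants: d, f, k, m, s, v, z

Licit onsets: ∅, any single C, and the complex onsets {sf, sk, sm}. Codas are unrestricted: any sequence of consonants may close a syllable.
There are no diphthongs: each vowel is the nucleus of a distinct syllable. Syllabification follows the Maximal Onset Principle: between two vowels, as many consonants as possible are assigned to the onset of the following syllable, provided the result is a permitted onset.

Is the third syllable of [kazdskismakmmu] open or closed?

The vowels are a, i, a, u — 4 nuclei, so 4 syllables.
V1 /a/ – V2 /i/: /zdsk/; trying suffixes from longest down, /sk/ is the first permitted one, so coda /zd/ | onset /sk/.
V2 /i/ – V3 /a/: /sm/ — entire cluster is a permitted onset → onset /sm/, coda ∅.
V3 /a/ – V4 /u/: /kmm/ splits as /km/ + /m/ (/m/ is the longest suffix that is a licit onset).
So the parse is kazd.ski.smakm.mu.
Syllable 3 is /smakm/ with coda /km/, so it is closed.

closed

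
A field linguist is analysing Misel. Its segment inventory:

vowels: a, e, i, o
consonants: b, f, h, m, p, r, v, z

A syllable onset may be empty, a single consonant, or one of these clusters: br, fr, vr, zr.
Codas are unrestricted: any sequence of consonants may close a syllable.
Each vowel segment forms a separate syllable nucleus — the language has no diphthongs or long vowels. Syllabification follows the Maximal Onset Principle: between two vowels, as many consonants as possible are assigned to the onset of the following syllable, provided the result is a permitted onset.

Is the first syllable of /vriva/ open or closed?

Vowels present: i, a; each is a nucleus, giving 2 syllables.
σ1/σ2 boundary: /v/ → onset of the next syllable (single consonants are always licit onsets).
So the parse is vri.va.
Syllable 1 is /vri/; it ends in its nucleus with no coda, so it is open.

open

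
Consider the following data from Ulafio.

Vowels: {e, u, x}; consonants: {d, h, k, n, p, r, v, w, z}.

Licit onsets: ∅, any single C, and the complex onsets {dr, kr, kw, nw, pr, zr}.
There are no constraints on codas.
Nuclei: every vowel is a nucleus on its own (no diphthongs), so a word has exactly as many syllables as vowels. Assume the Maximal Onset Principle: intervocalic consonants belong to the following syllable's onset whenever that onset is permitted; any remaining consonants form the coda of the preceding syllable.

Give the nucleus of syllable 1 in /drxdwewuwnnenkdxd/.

x

The vowels are x, e, u, e, x — 5 nuclei, so 5 syllables.
The first nucleus (vowel 1 from the left) is /x/.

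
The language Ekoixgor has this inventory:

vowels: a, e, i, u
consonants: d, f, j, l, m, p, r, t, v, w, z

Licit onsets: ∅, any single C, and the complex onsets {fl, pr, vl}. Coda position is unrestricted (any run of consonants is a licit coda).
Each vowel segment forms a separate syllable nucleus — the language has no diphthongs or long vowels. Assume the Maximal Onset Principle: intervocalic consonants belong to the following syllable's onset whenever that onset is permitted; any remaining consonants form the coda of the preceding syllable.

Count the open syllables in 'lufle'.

2

The vowels are u, e — 2 nuclei, so 2 syllables.
V1 /u/ – V2 /e/: cluster /fl/ — /fl/ is itself a permitted onset, so the whole cluster goes right; preceding coda = ∅.
Putting it together: lu.fle.
Classifying each syllable: /lu/ (open), /fle/ (open).
Open syllables: 2.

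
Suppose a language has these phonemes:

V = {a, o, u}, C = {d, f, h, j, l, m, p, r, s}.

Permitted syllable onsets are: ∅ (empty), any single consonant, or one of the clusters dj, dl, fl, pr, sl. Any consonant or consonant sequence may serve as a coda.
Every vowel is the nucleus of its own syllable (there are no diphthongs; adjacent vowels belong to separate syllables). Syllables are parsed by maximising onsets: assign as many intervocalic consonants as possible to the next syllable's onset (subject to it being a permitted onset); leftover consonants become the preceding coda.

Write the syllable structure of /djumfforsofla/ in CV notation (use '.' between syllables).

CCVCC.CVC.CV.CCV

The vowels are u, o, o, a — 4 nuclei, so 4 syllables.
Between /u/ (V1) and /o/ (V2): /mff/ — longest licit onset from the right is /f/, leaving /mf/ as coda.
Between /o/ (V2) and /o/ (V3): cluster /rs/ — the longest permitted-onset suffix is /s/; onset = /s/, preceding coda = /r/.
Between /o/ (V3) and /a/ (V4): cluster /fl/ — /fl/ is itself a permitted onset, so the whole cluster goes right; preceding coda = ∅.
Syllabification: djumf.for.so.fla.
Mapping each syllable to C/V: /djumf/ → CCVCC, /for/ → CVC, /so/ → CV, /fla/ → CCV.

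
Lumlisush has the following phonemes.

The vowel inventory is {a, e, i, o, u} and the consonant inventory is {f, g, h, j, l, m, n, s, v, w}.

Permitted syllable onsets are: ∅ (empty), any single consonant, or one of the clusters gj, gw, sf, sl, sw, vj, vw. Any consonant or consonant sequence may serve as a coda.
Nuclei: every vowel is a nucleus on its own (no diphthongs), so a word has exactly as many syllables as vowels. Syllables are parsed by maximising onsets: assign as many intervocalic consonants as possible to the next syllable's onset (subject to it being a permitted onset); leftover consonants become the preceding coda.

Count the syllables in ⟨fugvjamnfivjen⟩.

The vowels are u, a, i, e — 4 nuclei, so 4 syllables.

4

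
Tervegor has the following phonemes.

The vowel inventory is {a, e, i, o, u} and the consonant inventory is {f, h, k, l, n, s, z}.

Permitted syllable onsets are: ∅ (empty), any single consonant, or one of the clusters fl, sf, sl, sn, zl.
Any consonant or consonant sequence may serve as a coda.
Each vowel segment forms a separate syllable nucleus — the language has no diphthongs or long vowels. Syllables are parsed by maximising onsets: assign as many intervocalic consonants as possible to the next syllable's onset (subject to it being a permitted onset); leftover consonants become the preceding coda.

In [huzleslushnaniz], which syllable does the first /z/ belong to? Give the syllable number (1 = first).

2

Nuclei (vowels): u, e, u, a, i → 5 syllables.
V1 /u/ – V2 /e/: cluster /zl/ — /zl/ is itself a permitted onset, so the whole cluster goes right; preceding coda = ∅.
V2 /e/ – V3 /u/: /sl/ — entire cluster is a permitted onset → onset /sl/, coda ∅.
V3 /u/ – V4 /a/: cluster /shn/ — the longest permitted-onset suffix is /n/; onset = /n/, preceding coda = /sh/.
V4 /a/ – V5 /i/: /n/ is a single consonant, so it becomes the next onset.
Result: hu.zle.slush.na.niz.
The first /z/ is in the onset of syllable 2 (/zle/).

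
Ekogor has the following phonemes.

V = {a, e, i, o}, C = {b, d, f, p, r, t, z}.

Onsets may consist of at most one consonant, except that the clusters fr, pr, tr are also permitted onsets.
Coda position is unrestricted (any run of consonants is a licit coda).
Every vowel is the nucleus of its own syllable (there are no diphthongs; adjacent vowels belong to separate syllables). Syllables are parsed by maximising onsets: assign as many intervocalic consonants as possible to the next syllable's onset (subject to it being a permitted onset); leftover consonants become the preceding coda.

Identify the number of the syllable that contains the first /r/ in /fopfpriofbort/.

Nuclei (vowels): o, i, o, o → 4 syllables.
/o…i/ gap (V1→V2): cluster /pfpr/ — the longest permitted-onset suffix is /pr/; onset = /pr/, preceding coda = /pf/.
/i…o/ gap (V2→V3): nothing intervenes; syllable break is V.V.
/o…o/ gap (V3→V4): /fb/; trying suffixes from longest down, /b/ is the first permitted one, so coda /f/ | onset /b/.
So the parse is fopf.pri.of.bort.
The first /r/ is in the onset of syllable 2 (/pri/).

2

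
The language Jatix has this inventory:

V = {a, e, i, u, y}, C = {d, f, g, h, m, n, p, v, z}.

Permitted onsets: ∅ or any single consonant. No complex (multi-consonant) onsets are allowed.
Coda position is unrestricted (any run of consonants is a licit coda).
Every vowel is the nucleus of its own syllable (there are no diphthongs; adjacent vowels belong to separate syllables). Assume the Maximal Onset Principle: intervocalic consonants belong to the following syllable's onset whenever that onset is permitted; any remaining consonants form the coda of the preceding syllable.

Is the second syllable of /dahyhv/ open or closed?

The vowels are a, y — 2 nuclei, so 2 syllables.
V1 /a/ – V2 /y/: just /h/ — single C goes to the following onset.
Result: da.hyhv.
Syllable 2 is /hyhv/ with coda /hv/, so it is closed.

closed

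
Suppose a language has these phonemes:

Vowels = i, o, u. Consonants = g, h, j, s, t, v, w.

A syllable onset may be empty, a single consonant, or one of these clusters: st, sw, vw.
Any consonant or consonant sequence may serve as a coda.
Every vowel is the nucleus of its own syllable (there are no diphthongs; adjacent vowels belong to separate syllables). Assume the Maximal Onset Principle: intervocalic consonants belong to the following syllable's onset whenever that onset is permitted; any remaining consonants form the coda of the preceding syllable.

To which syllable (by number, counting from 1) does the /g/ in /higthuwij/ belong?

Nuclei (vowels): i, u, i → 3 syllables.
σ1/σ2 boundary: /gth/; trying suffixes from longest down, /h/ is the first permitted one, so coda /gt/ | onset /h/.
σ2/σ3 boundary: /w/ → onset of the next syllable (single consonants are always licit onsets).
Result: higt.hu.wij.
The /g/ is in the coda of syllable 1 (/higt/).

1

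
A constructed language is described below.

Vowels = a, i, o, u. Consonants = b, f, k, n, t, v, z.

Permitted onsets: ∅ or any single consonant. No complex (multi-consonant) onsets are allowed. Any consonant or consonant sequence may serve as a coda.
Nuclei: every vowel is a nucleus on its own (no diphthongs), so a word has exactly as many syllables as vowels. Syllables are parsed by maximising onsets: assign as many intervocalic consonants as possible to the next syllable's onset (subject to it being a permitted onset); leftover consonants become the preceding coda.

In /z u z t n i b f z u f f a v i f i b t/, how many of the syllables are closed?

Nuclei (vowels): u, i, u, a, i, i → 6 syllables.
V1 /u/ – V2 /i/: /ztn/ — longest licit onset from the right is /n/, leaving /zt/ as coda.
V2 /i/ – V3 /u/: /bfz/ splits as /bf/ + /z/ (/z/ is the longest suffix that is a licit onset).
V3 /u/ – V4 /a/: cluster /ff/ — the longest permitted-onset suffix is /f/; onset = /f/, preceding coda = /f/.
V4 /a/ – V5 /i/: /v/ is a single consonant, so it becomes the next onset.
V5 /i/ – V6 /i/: just /f/ — single C goes to the following onset.
Syllabification: zuzt.nibf.zuf.fa.vi.fibt.
Classifying each syllable: /zuzt/ (closed), /nibf/ (closed), /zuf/ (closed), /fa/ (open), /vi/ (open), /fibt/ (closed).
Closed syllables: 4.

4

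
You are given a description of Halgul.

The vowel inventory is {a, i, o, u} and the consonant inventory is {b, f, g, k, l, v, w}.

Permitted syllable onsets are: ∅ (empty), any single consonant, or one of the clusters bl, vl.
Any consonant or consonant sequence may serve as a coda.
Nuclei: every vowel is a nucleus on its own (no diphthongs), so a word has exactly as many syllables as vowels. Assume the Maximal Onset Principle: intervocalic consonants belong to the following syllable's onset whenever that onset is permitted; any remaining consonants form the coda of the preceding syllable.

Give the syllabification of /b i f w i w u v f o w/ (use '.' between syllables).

bif.wi.wuv.fow

Nuclei (vowels): i, i, u, o → 4 syllables.
σ1/σ2 boundary: cluster /fw/ — the longest permitted-onset suffix is /w/; onset = /w/, preceding coda = /f/.
σ2/σ3 boundary: /w/ → onset of the next syllable (single consonants are always licit onsets).
σ3/σ4 boundary: cluster /vf/ — the longest permitted-onset suffix is /f/; onset = /f/, preceding coda = /v/.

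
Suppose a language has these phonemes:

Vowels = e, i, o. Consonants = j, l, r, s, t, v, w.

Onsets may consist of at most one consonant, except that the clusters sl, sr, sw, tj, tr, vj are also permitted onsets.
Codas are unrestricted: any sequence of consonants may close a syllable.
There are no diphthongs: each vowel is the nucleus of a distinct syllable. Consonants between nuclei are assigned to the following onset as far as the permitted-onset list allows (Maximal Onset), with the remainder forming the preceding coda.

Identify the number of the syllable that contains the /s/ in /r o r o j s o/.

3

The vowels are o, o, o — 3 nuclei, so 3 syllables.
/o…o/ gap (V1→V2): /r/ → onset of the next syllable (single consonants are always licit onsets).
/o…o/ gap (V2→V3): /js/ — longest licit onset from the right is /s/, leaving /j/ as coda.
Syllabification: ro.roj.so.
The /s/ is in the onset of syllable 3 (/so/).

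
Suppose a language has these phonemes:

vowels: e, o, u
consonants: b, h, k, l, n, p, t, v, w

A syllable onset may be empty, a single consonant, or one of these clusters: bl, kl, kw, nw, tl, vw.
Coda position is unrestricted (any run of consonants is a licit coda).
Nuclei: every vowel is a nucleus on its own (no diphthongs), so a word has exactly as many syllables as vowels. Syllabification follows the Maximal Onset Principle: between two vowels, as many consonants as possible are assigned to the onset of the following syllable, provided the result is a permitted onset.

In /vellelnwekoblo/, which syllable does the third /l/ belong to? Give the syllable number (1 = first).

2

The vowels are e, e, e, o, o — 5 nuclei, so 5 syllables.
Between /e/ (V1) and /e/ (V2): /ll/ — longest licit onset from the right is /l/, leaving /l/ as coda.
Between /e/ (V2) and /e/ (V3): /lnw/; trying suffixes from longest down, /nw/ is the first permitted one, so coda /l/ | onset /nw/.
Between /e/ (V3) and /o/ (V4): /k/ → onset of the next syllable (single consonants are always licit onsets).
Between /o/ (V4) and /o/ (V5): cluster /bl/ — /bl/ is itself a permitted onset, so the whole cluster goes right; preceding coda = ∅.
Syllabification: vel.lel.nwe.ko.blo.
The third /l/ is in the coda of syllable 2 (/lel/).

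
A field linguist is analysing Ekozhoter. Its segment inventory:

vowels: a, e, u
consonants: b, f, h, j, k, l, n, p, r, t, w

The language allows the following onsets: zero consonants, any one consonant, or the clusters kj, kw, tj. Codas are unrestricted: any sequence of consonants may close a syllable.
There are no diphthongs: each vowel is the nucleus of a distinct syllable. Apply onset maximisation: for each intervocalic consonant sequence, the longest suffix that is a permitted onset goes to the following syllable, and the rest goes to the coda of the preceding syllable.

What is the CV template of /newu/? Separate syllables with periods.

The vowels are e, u — 2 nuclei, so 2 syllables.
V1 /e/ – V2 /u/: just /w/ — single C goes to the following onset.
So the parse is ne.wu.
Mapping each syllable to C/V: /ne/ → CV, /wu/ → CV.

CV.CV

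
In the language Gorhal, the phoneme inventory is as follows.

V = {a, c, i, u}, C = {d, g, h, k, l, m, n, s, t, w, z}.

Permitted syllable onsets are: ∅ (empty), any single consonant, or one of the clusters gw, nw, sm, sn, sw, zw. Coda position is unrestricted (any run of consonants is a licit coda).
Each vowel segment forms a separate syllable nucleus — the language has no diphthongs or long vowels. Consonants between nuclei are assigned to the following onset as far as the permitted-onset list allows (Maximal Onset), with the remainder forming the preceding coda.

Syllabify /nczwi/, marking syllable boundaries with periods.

nc.zwi

Vowels present: c, i; each is a nucleus, giving 2 syllables.
/c…i/ gap (V1→V2): /zw/ — entire cluster is a permitted onset → onset /zw/, coda ∅.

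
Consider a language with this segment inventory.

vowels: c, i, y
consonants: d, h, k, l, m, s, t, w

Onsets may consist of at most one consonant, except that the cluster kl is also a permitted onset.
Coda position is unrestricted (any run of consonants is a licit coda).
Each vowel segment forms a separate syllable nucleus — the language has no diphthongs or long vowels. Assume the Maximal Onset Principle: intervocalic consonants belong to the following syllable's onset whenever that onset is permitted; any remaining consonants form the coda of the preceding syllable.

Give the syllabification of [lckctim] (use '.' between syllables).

lc.kc.tim

The vowels are c, c, i — 3 nuclei, so 3 syllables.
σ1/σ2 boundary: /k/ is a single consonant, so it becomes the next onset.
σ2/σ3 boundary: just /t/ — single C goes to the following onset.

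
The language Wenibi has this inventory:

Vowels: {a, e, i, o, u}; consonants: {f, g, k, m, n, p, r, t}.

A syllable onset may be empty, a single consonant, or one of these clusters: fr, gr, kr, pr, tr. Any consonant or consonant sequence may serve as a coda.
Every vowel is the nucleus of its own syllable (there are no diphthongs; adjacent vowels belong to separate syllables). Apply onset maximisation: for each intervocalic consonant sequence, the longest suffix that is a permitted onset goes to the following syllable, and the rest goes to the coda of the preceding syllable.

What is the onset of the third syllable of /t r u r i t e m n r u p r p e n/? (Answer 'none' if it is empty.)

Vowels present: u, i, e, u, e; each is a nucleus, giving 5 syllables.
V1 /u/ – V2 /i/: just /r/ — single C goes to the following onset.
V2 /i/ – V3 /e/: /t/ is a single consonant, so it becomes the next onset.
V3 /e/ – V4 /u/: /mnr/ — longest licit onset from the right is /r/, leaving /mn/ as coda.
V4 /u/ – V5 /e/: /prp/; trying suffixes from longest down, /p/ is the first permitted one, so coda /pr/ | onset /p/.
Putting it together: tru.ri.temn.rupr.pen.
Syllable 3 is /temn/: onset /t/, nucleus /e/, coda /mn/.

t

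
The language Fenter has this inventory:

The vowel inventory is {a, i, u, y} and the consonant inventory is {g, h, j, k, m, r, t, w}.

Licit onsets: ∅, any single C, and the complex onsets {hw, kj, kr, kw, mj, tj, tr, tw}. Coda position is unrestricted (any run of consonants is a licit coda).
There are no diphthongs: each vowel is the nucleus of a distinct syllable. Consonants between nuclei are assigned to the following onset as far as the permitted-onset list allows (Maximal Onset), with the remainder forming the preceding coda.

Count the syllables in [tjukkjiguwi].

4

Nuclei (vowels): u, i, u, i → 4 syllables.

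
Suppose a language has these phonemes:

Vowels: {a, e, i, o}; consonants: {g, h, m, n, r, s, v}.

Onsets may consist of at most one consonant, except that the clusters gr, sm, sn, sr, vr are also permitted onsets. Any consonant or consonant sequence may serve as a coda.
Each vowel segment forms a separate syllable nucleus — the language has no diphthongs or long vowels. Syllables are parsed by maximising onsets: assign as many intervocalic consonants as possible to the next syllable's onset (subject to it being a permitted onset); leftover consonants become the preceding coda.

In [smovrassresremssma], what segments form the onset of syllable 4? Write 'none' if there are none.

Vowels present: o, a, e, e, a; each is a nucleus, giving 5 syllables.
Between /o/ (V1) and /a/ (V2): /vr/ is a licit onset in full, so it all attaches to the next syllable.
Between /a/ (V2) and /e/ (V3): /ssr/ — longest licit onset from the right is /sr/, leaving /s/ as coda.
Between /e/ (V3) and /e/ (V4): cluster /sr/ — /sr/ is itself a permitted onset, so the whole cluster goes right; preceding coda = ∅.
Between /e/ (V4) and /a/ (V5): cluster /mssm/ — the longest permitted-onset suffix is /sm/; onset = /sm/, preceding coda = /ms/.
So the parse is smo.vras.sre.srems.sma.
Syllable 4 is /srems/: onset /sr/, nucleus /e/, coda /ms/.

sr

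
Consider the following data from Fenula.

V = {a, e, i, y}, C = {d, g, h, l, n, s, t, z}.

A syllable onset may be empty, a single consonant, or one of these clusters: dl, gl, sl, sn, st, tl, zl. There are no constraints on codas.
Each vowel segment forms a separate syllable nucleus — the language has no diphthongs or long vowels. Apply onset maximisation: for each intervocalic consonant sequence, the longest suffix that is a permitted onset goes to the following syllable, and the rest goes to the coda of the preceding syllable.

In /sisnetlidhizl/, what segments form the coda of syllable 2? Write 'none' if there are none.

The vowels are i, e, i, i — 4 nuclei, so 4 syllables.
σ1/σ2 boundary: /sn/ is a licit onset in full, so it all attaches to the next syllable.
σ2/σ3 boundary: /tl/ — entire cluster is a permitted onset → onset /tl/, coda ∅.
σ3/σ4 boundary: cluster /dh/ — the longest permitted-onset suffix is /h/; onset = /h/, preceding coda = /d/.
Result: si.sne.tlid.hizl.
Syllable 2 is /sne/: onset /sn/, nucleus /e/, coda ∅.

none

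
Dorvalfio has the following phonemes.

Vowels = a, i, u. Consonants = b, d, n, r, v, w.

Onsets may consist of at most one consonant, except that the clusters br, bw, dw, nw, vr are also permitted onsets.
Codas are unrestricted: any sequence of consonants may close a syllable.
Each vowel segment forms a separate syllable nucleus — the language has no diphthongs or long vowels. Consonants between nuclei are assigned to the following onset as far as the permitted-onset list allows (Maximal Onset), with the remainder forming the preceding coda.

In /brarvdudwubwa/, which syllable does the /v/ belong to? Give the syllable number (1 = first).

1

Nuclei (vowels): a, u, u, a → 4 syllables.
Between /a/ (V1) and /u/ (V2): /rvd/ — longest licit onset from the right is /d/, leaving /rv/ as coda.
Between /u/ (V2) and /u/ (V3): /dw/ — entire cluster is a permitted onset → onset /dw/, coda ∅.
Between /u/ (V3) and /a/ (V4): cluster /bw/ — /bw/ is itself a permitted onset, so the whole cluster goes right; preceding coda = ∅.
Putting it together: brarv.du.dwu.bwa.
The /v/ is in the coda of syllable 1 (/brarv/).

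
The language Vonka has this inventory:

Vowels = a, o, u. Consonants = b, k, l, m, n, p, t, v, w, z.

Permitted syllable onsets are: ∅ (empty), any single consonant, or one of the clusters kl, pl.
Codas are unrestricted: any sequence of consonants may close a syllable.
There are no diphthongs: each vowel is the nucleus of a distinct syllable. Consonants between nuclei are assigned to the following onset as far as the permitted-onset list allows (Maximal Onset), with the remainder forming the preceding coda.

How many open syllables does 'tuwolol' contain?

The vowels are u, o, o — 3 nuclei, so 3 syllables.
/u…o/ gap (V1→V2): /w/ is a single consonant, so it becomes the next onset.
/o…o/ gap (V2→V3): just /l/ — single C goes to the following onset.
Result: tu.wo.lol.
Classifying each syllable: /tu/ (open), /wo/ (open), /lol/ (closed).
Open syllables: 2.

2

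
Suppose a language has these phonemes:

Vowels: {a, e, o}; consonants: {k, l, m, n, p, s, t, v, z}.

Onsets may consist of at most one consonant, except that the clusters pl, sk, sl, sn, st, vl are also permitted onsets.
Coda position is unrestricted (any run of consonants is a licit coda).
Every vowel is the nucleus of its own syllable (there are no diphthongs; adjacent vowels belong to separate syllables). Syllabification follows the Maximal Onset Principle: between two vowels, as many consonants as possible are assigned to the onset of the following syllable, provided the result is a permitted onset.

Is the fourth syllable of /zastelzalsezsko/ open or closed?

Vowels present: a, e, a, e, o; each is a nucleus, giving 5 syllables.
/a…e/ gap (V1→V2): /st/ is a licit onset in full, so it all attaches to the next syllable.
/e…a/ gap (V2→V3): /lz/; trying suffixes from longest down, /z/ is the first permitted one, so coda /l/ | onset /z/.
/a…e/ gap (V3→V4): /ls/ — longest licit onset from the right is /s/, leaving /l/ as coda.
/e…o/ gap (V4→V5): /zsk/ — longest licit onset from the right is /sk/, leaving /z/ as coda.
Syllabification: za.stel.zal.sez.sko.
Syllable 4 is /sez/ with coda /z/, so it is closed.

closed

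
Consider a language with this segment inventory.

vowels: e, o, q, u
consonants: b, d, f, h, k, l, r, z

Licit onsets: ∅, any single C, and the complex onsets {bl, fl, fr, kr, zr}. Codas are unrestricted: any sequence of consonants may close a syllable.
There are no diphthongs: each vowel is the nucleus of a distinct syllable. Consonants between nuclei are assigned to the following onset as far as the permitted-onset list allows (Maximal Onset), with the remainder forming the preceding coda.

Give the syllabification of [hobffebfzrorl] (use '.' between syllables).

hobf.febf.zrorl

The vowels are o, e, o — 3 nuclei, so 3 syllables.
V1 /o/ – V2 /e/: cluster /bff/ — the longest permitted-onset suffix is /f/; onset = /f/, preceding coda = /bf/.
V2 /e/ – V3 /o/: /bfzr/ splits as /bf/ + /zr/ (/zr/ is the longest suffix that is a licit onset).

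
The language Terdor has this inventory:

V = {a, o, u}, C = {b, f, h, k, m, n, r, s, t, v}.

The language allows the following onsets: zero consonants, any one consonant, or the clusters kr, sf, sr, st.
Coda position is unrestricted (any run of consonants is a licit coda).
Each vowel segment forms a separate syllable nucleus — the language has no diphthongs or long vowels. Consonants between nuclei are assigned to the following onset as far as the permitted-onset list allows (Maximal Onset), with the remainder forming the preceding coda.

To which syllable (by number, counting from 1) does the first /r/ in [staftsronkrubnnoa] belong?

2

The vowels are a, o, u, o, a — 5 nuclei, so 5 syllables.
/a…o/ gap (V1→V2): /ftsr/; trying suffixes from longest down, /sr/ is the first permitted one, so coda /ft/ | onset /sr/.
/o…u/ gap (V2→V3): cluster /nkr/ — the longest permitted-onset suffix is /kr/; onset = /kr/, preceding coda = /n/.
/u…o/ gap (V3→V4): /bnn/ splits as /bn/ + /n/ (/n/ is the longest suffix that is a licit onset).
/o…a/ gap (V4→V5): nothing intervenes; syllable break is V.V.
Putting it together: staft.sron.krubn.no.a.
The first /r/ is in the onset of syllable 2 (/sron/).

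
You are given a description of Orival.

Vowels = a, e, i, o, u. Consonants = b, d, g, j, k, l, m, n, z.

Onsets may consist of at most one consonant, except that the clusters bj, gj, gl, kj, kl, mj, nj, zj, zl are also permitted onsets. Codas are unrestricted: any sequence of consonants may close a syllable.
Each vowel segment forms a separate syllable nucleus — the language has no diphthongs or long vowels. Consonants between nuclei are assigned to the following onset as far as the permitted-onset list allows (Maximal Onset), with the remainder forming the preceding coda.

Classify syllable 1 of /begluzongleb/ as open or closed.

open

Vowels present: e, u, o, e; each is a nucleus, giving 4 syllables.
V1 /e/ – V2 /u/: /gl/ — entire cluster is a permitted onset → onset /gl/, coda ∅.
V2 /u/ – V3 /o/: /z/ → onset of the next syllable (single consonants are always licit onsets).
V3 /o/ – V4 /e/: /ngl/ — longest licit onset from the right is /gl/, leaving /n/ as coda.
Result: be.glu.zon.gleb.
Syllable 1 is /be/; it ends in its nucleus with no coda, so it is open.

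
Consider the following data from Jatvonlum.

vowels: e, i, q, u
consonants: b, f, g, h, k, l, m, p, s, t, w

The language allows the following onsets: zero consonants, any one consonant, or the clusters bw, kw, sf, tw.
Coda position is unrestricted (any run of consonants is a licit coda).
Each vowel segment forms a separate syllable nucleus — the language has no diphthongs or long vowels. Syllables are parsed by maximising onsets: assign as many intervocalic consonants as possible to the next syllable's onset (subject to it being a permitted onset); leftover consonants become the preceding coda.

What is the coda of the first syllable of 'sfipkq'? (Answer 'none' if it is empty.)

Nuclei (vowels): i, q → 2 syllables.
Between /i/ (V1) and /q/ (V2): /pk/; trying suffixes from longest down, /k/ is the first permitted one, so coda /p/ | onset /k/.
Syllabification: sfip.kq.
Syllable 1 is /sfip/: onset /sf/, nucleus /i/, coda /p/.

p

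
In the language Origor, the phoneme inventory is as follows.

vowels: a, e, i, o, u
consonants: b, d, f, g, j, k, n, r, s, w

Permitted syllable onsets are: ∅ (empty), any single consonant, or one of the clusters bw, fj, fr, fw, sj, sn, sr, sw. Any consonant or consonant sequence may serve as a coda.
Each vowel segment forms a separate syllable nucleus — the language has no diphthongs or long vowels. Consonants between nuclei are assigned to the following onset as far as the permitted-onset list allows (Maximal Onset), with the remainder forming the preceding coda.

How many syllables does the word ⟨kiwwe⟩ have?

2

The vowels are i, e — 2 nuclei, so 2 syllables.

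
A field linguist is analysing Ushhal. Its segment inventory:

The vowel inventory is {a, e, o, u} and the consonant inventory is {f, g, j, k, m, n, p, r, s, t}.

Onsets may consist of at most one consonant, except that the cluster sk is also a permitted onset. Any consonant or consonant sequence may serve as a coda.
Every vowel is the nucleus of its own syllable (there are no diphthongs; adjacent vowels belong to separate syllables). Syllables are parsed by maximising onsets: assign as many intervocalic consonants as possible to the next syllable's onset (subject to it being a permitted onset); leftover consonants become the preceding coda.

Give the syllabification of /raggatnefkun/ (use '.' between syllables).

rag.gat.nef.kun

Vowels present: a, a, e, u; each is a nucleus, giving 4 syllables.
Between /a/ (V1) and /a/ (V2): /gg/ splits as /g/ + /g/ (/g/ is the longest suffix that is a licit onset).
Between /a/ (V2) and /e/ (V3): /tn/ — longest licit onset from the right is /n/, leaving /t/ as coda.
Between /e/ (V3) and /u/ (V4): /fk/ splits as /f/ + /k/ (/k/ is the longest suffix that is a licit onset).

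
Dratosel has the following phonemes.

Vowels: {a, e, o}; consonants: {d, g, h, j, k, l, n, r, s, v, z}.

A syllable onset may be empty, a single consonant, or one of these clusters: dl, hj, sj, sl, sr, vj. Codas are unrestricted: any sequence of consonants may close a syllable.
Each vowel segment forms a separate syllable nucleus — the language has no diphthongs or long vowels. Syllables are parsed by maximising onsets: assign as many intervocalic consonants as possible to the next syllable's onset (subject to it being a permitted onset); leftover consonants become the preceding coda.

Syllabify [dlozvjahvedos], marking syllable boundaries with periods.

Nuclei (vowels): o, a, e, o → 4 syllables.
Between /o/ (V1) and /a/ (V2): /zvj/; trying suffixes from longest down, /vj/ is the first permitted one, so coda /z/ | onset /vj/.
Between /a/ (V2) and /e/ (V3): /hv/ — longest licit onset from the right is /v/, leaving /h/ as coda.
Between /e/ (V3) and /o/ (V4): just /d/ — single C goes to the following onset.

dloz.vjah.ve.dos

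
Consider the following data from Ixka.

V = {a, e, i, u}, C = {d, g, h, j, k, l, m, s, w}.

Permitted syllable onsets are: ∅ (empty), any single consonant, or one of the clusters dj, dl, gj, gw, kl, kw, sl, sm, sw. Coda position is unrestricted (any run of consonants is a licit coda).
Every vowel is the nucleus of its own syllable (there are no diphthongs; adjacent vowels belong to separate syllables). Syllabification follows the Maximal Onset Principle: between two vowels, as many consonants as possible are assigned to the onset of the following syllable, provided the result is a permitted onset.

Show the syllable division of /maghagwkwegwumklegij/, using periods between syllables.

The vowels are a, a, e, u, e, i — 6 nuclei, so 6 syllables.
/a…a/ gap (V1→V2): /gh/; trying suffixes from longest down, /h/ is the first permitted one, so coda /g/ | onset /h/.
/a…e/ gap (V2→V3): /gwkw/; trying suffixes from longest down, /kw/ is the first permitted one, so coda /gw/ | onset /kw/.
/e…u/ gap (V3→V4): /gw/ — entire cluster is a permitted onset → onset /gw/, coda ∅.
/u…e/ gap (V4→V5): cluster /mkl/ — the longest permitted-onset suffix is /kl/; onset = /kl/, preceding coda = /m/.
/e…i/ gap (V5→V6): /g/ is a single consonant, so it becomes the next onset.

mag.hagw.kwe.gwum.kle.gij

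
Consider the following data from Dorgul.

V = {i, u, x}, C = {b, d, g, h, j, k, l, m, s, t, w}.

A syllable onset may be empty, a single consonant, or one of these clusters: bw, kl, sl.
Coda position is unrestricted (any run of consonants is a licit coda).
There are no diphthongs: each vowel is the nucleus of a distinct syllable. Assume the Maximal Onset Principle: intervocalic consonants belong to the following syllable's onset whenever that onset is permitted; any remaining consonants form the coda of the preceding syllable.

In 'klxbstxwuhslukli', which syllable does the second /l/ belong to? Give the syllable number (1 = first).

4

Vowels present: x, x, u, u, i; each is a nucleus, giving 5 syllables.
Between /x/ (V1) and /x/ (V2): /bst/ — longest licit onset from the right is /t/, leaving /bs/ as coda.
Between /x/ (V2) and /u/ (V3): /w/ → onset of the next syllable (single consonants are always licit onsets).
Between /u/ (V3) and /u/ (V4): /hsl/ splits as /h/ + /sl/ (/sl/ is the longest suffix that is a licit onset).
Between /u/ (V4) and /i/ (V5): /kl/ — entire cluster is a permitted onset → onset /kl/, coda ∅.
Result: klxbs.tx.wuh.slu.kli.
The second /l/ is in the onset of syllable 4 (/slu/).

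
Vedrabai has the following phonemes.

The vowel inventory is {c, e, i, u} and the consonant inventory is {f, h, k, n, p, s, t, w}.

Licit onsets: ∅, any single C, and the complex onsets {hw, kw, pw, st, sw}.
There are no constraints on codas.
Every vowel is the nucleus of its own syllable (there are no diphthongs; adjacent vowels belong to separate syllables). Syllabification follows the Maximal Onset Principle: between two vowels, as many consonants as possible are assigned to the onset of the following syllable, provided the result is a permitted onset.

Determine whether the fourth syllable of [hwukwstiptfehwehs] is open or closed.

closed

Vowels present: u, i, e, e; each is a nucleus, giving 4 syllables.
/u…i/ gap (V1→V2): cluster /kwst/ — the longest permitted-onset suffix is /st/; onset = /st/, preceding coda = /kw/.
/i…e/ gap (V2→V3): /ptf/ splits as /pt/ + /f/ (/f/ is the longest suffix that is a licit onset).
/e…e/ gap (V3→V4): /hw/ is a licit onset in full, so it all attaches to the next syllable.
Result: hwukw.stipt.fe.hwehs.
Syllable 4 is /hwehs/ with coda /hs/, so it is closed.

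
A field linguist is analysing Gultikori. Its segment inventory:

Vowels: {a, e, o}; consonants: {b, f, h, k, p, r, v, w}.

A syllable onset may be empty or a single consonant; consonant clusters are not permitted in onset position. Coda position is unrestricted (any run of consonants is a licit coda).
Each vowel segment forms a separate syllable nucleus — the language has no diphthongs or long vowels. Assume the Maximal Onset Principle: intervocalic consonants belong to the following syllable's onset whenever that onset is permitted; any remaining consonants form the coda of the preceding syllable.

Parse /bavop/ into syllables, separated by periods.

ba.vop

Vowels present: a, o; each is a nucleus, giving 2 syllables.
/a…o/ gap (V1→V2): /v/ is a single consonant, so it becomes the next onset.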